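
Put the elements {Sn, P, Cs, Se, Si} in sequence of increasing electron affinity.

Cs, P, Sn, Si, Se

Si is in period 3, group 14; P is in period 3, group 15; Se is in period 4, group 16; Sn is in period 5, group 14; Cs is in period 6, group 1.
Electron affinity generally becomes more exothermic across a period toward the halogens and less exothermic down a group.
Neither a single period nor a single group — weigh both effects.
P > Cs: both effects reinforce here, so P is clearly the higher of the two.
Sn > P: this pair runs against the simple trend — see the exception note.
Si > Sn: Si sits above Sn in group 14, so the down-group effect alone puts Si higher.
Se > Si: the two effects oppose for this pair; the across-period effect wins (195 vs 134 kJ/mol).
Note the exception: Sn has a higher electron affinity than P, contrary to the simple trend — adding an electron to P's half-filled np³ subshell costs electron-pairing energy.
Note the exception: Si has a higher electron affinity than P, contrary to the simple trend — adding an electron to P's half-filled 3p³ is unfavourable, so Si (3p²) has the more exothermic EA.
For reference (kJ/mol): Si 134, P 72, Se 195, Sn 107, Cs 46.
So from lowest to highest: Cs < P < Sn < Si < Se.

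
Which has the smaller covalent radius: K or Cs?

K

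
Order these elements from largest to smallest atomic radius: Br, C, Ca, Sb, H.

Moving right in a period, electrons are added to the same shell under a stronger nuclear pull, so atoms get smaller; moving down, a new shell is opened and atoms get larger.
Neither a single period nor a single group — weigh both effects.
C > H: period and group pull opposite ways; the down-group shift dominates (75 vs 32 pm).
Br > C: period and group pull opposite ways; the down-group shift dominates (114 vs 75 pm).
Sb > Br: relative to Br, both the across-period and down-group shifts push Sb's atomic radius up.
Ca > Sb: the two effects oppose for this pair; the across-period effect wins (171 vs 140 pm).
Tabulated atomic radius (pm): H 32, C 75, Ca 171, Br 114, Sb 140.
So from largest to smallest: Ca > Sb > Br > C > H.

Ca > Sb > Br > C > H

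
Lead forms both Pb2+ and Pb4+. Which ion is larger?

Both ions have Z = 82 protons, but Pb4+ has lost more electrons, so its remaining electrons feel a larger effective nuclear charge per electron and are pulled in more tightly.
Higher positive charge → smaller ion, so Pb2+ > Pb4+.

Pb2+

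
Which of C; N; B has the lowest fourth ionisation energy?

C

Consider each +3 ion: C³⁺ still has 1 valence electron; N³⁺ still has 2 valence electrons; B³⁺ is the bare [He] core.
Pulling an electron out of a noble-gas core costs far more than removing a remaining valence electron, so B sits at the high end of IE_4.
Valence configurations: C³⁺ [He]2s¹, N³⁺ [He]2s².
Tabulated IE_4 (kJ/mol): C 6223, N 7475, B 25026.
Hence IE_4: C < N < B.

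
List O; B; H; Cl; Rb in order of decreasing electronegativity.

H is in period 1, group 1; B is in period 2, group 13; O is in period 2, group 16; Cl is in period 3, group 17; Rb is in period 5, group 1.
Atoms toward the upper right of the periodic table pull bonding electrons most strongly.
Neither a single period nor a single group — weigh both effects.
B > Rb: both effects reinforce here, so B is clearly the higher of the two.
H > B: period and group pull opposite ways; the down-group shift dominates (2.20 vs 2.04).
Cl > H: the two effects oppose for this pair; the across-period effect wins (3.16 vs 2.20).
O > Cl: period and group pull opposite ways; the down-group shift dominates (3.44 vs 3.16).
For reference (Pauling): H 2.20, B 2.04, O 3.44, Cl 3.16, Rb 0.82.
So from highest to lowest: O > Cl > H > B > Rb.

O, Cl, H, B, Rb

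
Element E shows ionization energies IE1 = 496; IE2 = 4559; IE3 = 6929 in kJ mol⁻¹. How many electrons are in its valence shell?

1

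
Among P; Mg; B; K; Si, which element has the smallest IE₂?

Consider each +1 ion: P⁺ still has 4 valence electrons; Mg⁺ still has 1 valence electron; B⁺ still has 2 valence electrons; K⁺ is the bare [Ar] core; Si⁺ still has 3 valence electrons.
Breaking into a closed-shell core is much more expensive than removing a leftover valence electron — K has the largest IE_2 here.
Valence configurations: P⁺ [Ne]3s²3p², Mg⁺ [Ne]3s¹, B⁺ [He]2s², Si⁺ [Ne]3s²3p¹.
Approximate IE_2 values (kJ/mol): P 1907, Mg 1451, B 2427, K 3052, Si 1577.
Hence IE_2: Mg < Si < P < B < K.

Mg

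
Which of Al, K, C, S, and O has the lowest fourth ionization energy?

S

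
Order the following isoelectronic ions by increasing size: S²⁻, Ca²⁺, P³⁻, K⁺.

Ca²⁺, K⁺, S²⁻, P³⁻

All of these have 18 electrons, so size is governed by nuclear charge alone: the more protons, the stronger the pull on the same electron cloud, and the smaller the ion.
Nuclear charges: Ca²⁺ (Z=20), K⁺ (Z=19), S²⁻ (Z=16), P³⁻ (Z=15).
Smallest to largest: Ca²⁺ < K⁺ < S²⁻ < P³⁻.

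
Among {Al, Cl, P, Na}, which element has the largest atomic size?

Na

Na is in period 3, group 1; Al is in period 3, group 13; P is in period 3, group 15; Cl is in period 3, group 17.
Moving right in a period, electrons are added to the same shell under a stronger nuclear pull, so atoms get smaller; moving down, a new shell is opened and atoms get larger.
All lie in period 3, so atomic radius increases right to left.
The largest atomic size among these belongs to Na.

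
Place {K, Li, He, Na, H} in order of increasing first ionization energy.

K, Na, Li, H, He

Removing the outermost electron gets harder across a period and easier down a group.
Here both period and group differ, so the two effects have to be weighed against each other.
Na > K: they share group 1; the group trend gives Na the larger value.
Li > Na: Li sits above Na in group 1, so the down-group effect alone puts Li higher.
H > Li: H sits above Li in group 1, so the down-group effect alone puts H higher.
He > H: both are in period 1; the period trend gives He the larger value.
For reference (kJ/mol): H 1312, He 2372, Li 520, Na 496, K 419.
So from lowest to highest: K < Na < Li < H < He.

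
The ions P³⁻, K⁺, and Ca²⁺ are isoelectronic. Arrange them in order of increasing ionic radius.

All of these have 18 electrons, so size is governed by nuclear charge alone: the more protons, the stronger the pull on the same electron cloud, and the smaller the ion.
Nuclear charges: Ca²⁺ (Z=20), K⁺ (Z=19), P³⁻ (Z=15).
Smallest to largest: Ca²⁺ < K⁺ < P³⁻.

Ca²⁺ < K⁺ < P³⁻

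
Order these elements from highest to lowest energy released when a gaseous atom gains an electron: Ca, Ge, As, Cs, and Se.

Se, Ge, As, Cs, Ca

Ca is in period 4, group 2; Ge is in period 4, group 14; As is in period 4, group 15; Se is in period 4, group 16; Cs is in period 6, group 1.
Atoms with high Z_eff and room in the valence shell (especially the halogens) have the most exothermic electron affinities.
Here both period and group differ, so the two effects have to be weighed against each other.
Cs > Ca: this pair runs against the simple trend — see the exception note.
As > Cs: relative to Cs, both the across-period and down-group shifts push As's electron affinity up.
Ge > As: this pair runs against the simple trend — see the exception note.
Se > Ge: Se lies to the right of Ge in period 4, so the across-period effect alone puts Se higher.
Note the exception: Cs has a higher electron affinity than Ca, contrary to the simple trend — adding an electron to Ca (ns²) has to open a new, higher-energy np subshell, which is unfavourable.
Note the exception: Ge has a higher electron affinity than As, contrary to the simple trend — adding an electron to As's half-filled 4p³ is unfavourable, so Ge (4p²) has the more exothermic EA.
For reference (kJ/mol): Ca 2, Ge 119, As 78, Se 195, Cs 46.
So from highest to lowest: Se > Ge > As > Cs > Ca.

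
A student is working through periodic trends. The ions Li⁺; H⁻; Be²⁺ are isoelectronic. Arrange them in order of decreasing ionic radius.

H⁻ > Li⁺ > Be²⁺

All of these have 2 electrons, so size is governed by nuclear charge alone: the more protons, the stronger the pull on the same electron cloud, and the smaller the ion.
Nuclear charges: Be²⁺ (Z=4), Li⁺ (Z=3), H⁻ (Z=1).
Largest to smallest: H⁻ > Li⁺ > Be²⁺.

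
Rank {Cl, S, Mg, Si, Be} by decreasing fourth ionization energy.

Be, Mg, Cl, S, Si

After 3 electrons have been removed, what remains? Cl³⁺ still has 4 valence electrons; S³⁺ still has 3 valence electrons; Mg³⁺ is already 1 electron into the core; Si³⁺ still has 1 valence electron; Be³⁺ is already 1 electron into the core.
Pulling an electron out of a noble-gas core costs far more than removing a remaining valence electron, so Mg and Be sit at the high end of IE_4.
Valence configurations: Cl³⁺ [Ne]3s²3p², S³⁺ [Ne]3s²3p¹, Si³⁺ [Ne]3s¹.
Tabulated IE_4 (kJ/mol): Cl 5159, S 4556, Mg 10543, Si 4356, Be 21007.
So the fourth ionization energies run Si < S < Cl < Mg < Be.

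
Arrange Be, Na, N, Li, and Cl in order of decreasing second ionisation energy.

IE_2 is the cost of taking one more electron from the +1 cation: Be⁺ still has 1 valence electron; Na⁺ is the bare [Ne] core; N⁺ still has 4 valence electrons; Li⁺ is the bare [He] core; Cl⁺ still has 6 valence electrons.
Core electrons are held far more tightly than valence electrons, so Na and Li top the IE_2 order.
Valence configurations: Be⁺ [He]2s¹, N⁺ [He]2s²2p², Cl⁺ [Ne]3s²3p⁴.
Approximate IE_2 values (kJ/mol): Be 1757, Na 4562, N 2856, Li 7298, Cl 2298.
Overall IE_2 order: Be < Cl < N < Na < Li.

Li, Na, N, Cl, Be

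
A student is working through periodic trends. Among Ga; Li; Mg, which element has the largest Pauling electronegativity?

Ga

Li is in period 2, group 1; Mg is in period 3, group 2; Ga is in period 4, group 13.
Smaller atoms with higher effective nuclear charge are more electronegative.
A diagonal step moves right (one effect) and down (the opposite effect) at once.
Mg > Li: the two effects oppose for this pair; the across-period effect wins (1.31 vs 0.98).
Ga > Mg: the two effects oppose for this pair; the across-period effect wins (1.81 vs 1.31).
For reference (Pauling): Li 0.98, Mg 1.31, Ga 1.81.
The largest Pauling electronegativity among these belongs to Ga.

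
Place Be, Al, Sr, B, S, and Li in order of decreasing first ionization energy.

S > Be > B > Al > Sr > Li

Li is in period 2, group 1; Be is in period 2, group 2; B is in period 2, group 13; Al is in period 3, group 13; S is in period 3, group 16; Sr is in period 5, group 2.
Across a period the outer electron is held more tightly (higher IE₁); down a group it sits in a higher shell, more shielded, and comes off more easily.
Here both period and group differ, so the two effects have to be weighed against each other.
Sr > Li: the two effects oppose for this pair; the across-period effect wins (550 vs 520 kJ/mol).
Al > Sr: both effects reinforce here, so Al is clearly the higher of the two.
B > Al: they share group 13; the group trend gives B the larger value.
Be > B: this pair runs against the simple trend — see the exception note.
S > Be: the two effects oppose for this pair; the across-period effect wins (1000 vs 900 kJ/mol).
Note the exception: Be has a higher first ionization energy than B, contrary to the simple trend — removing B's lone 2p electron is easier than breaking Be's filled 2s².
Tabulated first ionization energy (kJ/mol): Li 520, Be 900, B 801, Al 578, S 1000, Sr 550.
So from highest to lowest: S > Be > B > Al > Sr > Li.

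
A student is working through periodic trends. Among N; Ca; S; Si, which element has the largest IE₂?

N

The second ionization energy removes an electron from the +1 ion. For each element: N⁺ still has 4 valence electrons; Ca⁺ still has 1 valence electron; S⁺ still has 5 valence electrons; Si⁺ still has 3 valence electrons.
All are still removing valence electrons, so compare the +1 ions as you would atoms: IE_2 generally rises across a period (higher Z_eff) and falls down a group (larger shell), subject to the usual subshell exceptions.
Valence configurations: N⁺ [He]2s²2p², Ca⁺ [Ar]4s¹, S⁺ [Ne]3s²3p³, Si⁺ [Ne]3s²3p¹.
The numbers (kJ/mol): N 2856, Ca 1145, S 2252, Si 1577.
So the second ionization energies run Ca < Si < S < N.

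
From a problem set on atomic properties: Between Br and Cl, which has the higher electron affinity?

Cl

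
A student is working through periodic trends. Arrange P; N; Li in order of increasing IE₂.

P < N < Li

After 1 electron has been removed, what remains? P⁺ still has 4 valence electrons; N⁺ still has 4 valence electrons; Li⁺ is the bare [He] core.
Core electrons are held far more tightly than valence electrons, so Li tops the IE_2 order.
Valence configurations: P⁺ [Ne]3s²3p², N⁺ [He]2s²2p².
The numbers (kJ/mol): P 1907, N 2856, Li 7298.
Hence IE_2: P < N < Li.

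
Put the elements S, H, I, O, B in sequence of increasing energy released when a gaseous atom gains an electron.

B < H < O < S < I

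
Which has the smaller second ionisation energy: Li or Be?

After 1 electron has been removed, what remains? Li⁺ is the bare [He] core; Be⁺ still has 1 valence electron.
Core electrons are held far more tightly than valence electrons, so Li tops the IE_2 order.
Tabulated IE_2 (kJ/mol): Li 7298, Be 1757.
So the second ionization energies run Be < Li.

Be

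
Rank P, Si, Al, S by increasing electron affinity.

Al < P < Si < S

Electron affinity generally becomes more exothermic across a period toward the halogens and less exothermic down a group.
All lie in period 3; the across-period trend (electron affinity increases left to right) applies, with the exception below.
Note the exception: Si has a higher electron affinity than P, contrary to the simple trend — adding an electron to P's half-filled 3p³ is unfavourable, so Si (3p²) has the more exothermic EA.
Approximate values (kJ/mol): Al 42, Si 134, P 72, S 200.
So from lowest to highest: Al < P < Si < S.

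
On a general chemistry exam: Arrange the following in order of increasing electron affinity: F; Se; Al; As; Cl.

Al, As, Se, F, Cl

F is in period 2, group 17; Al is in period 3, group 13; Cl is in period 3, group 17; As is in period 4, group 15; Se is in period 4, group 16.
EA tends to increase across a period and decrease down a group, though the pattern is less regular than for IE or radius.
These span different periods and groups, so the two trends combine.
As > Al: the two effects oppose for this pair; the across-period effect wins (78 vs 42 kJ/mol).
Se > As: both are in period 4; the period trend gives Se the larger value.
F > Se: relative to Se, both the across-period and down-group shifts push F's electron affinity up.
Cl > F: this pair runs against the simple trend — see the exception note.
Note the exception: Cl has a higher electron affinity than F, contrary to the simple trend — F's small 2p subshell makes the incoming electron feel strong e⁻–e⁻ repulsion, so Cl actually releases more energy on gaining an electron.
Tabulated electron affinity (kJ/mol): F 328, Al 42, Cl 349, As 78, Se 195.
So from lowest to highest: Al < As < Se < F < Cl.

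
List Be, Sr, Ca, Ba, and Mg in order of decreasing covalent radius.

Be is in period 2, group 2; Mg is in period 3, group 2; Ca is in period 4, group 2; Sr is in period 5, group 2; Ba is in period 6, group 2.
Radius decreases left→right (rising Z_eff, same n) and increases top→bottom (higher n).
All are in group 2, so atomic radius increases down the group.
So from largest to smallest: Ba > Sr > Ca > Mg > Be.

Ba > Sr > Ca > Mg > Be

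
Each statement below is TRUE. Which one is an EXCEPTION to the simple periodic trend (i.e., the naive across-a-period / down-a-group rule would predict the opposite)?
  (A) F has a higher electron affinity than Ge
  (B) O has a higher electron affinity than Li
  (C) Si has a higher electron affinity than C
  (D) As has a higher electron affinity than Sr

(C)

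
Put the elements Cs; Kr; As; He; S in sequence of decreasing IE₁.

He, Kr, S, As, Cs

Across a period the outer electron is held more tightly (higher IE₁); down a group it sits in a higher shell, more shielded, and comes off more easily.
These span different periods and groups, so the two trends combine.
As > Cs: both effects reinforce here, so As is clearly the higher of the two.
S > As: relative to As, both the across-period and down-group shifts push S's first ionization energy up.
Kr > S: period and group pull opposite ways; the across-period shift dominates (1351 vs 1000 kJ/mol).
He > Kr: they share group 18; the group trend gives He the larger value.
Approximate values (kJ/mol): He 2372, S 1000, As 947, Kr 1351, Cs 376.
So from highest to lowest: He > Kr > S > As > Cs.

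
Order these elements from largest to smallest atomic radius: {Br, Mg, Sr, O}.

Sr > Mg > Br > O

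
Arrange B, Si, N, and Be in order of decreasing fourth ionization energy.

B > Be > N > Si

Consider each +3 ion: B³⁺ is the bare [He] core; Si³⁺ still has 1 valence electron; N³⁺ still has 2 valence electrons; Be³⁺ is already 1 electron into the core.
Breaking into a closed-shell core is much more expensive than removing a leftover valence electron — Be and B have the largest IE_4 here.
Valence configurations: Si³⁺ [Ne]3s¹, N³⁺ [He]2s².
Tabulated IE_4 (kJ/mol): B 25026, Si 4356, N 7475, Be 21007.
Overall IE_4 order: Si < N < Be < B.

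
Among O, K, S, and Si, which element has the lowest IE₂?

Si

Consider each +1 ion: O⁺ still has 5 valence electrons; K⁺ is the bare [Ar] core; S⁺ still has 5 valence electrons; Si⁺ still has 3 valence electrons.
Usually core removal costs more than valence removal, but here the competition is close: a tightly held n=2 valence electron can cost more to remove than an n=3 core electron, so the actual values have to decide it.
Valence configurations: O⁺ [He]2s²2p³, S⁺ [Ne]3s²3p³, Si⁺ [Ne]3s²3p¹.
The numbers (kJ/mol): O 3388, K 3052, S 2252, Si 1577.
Overall IE_2 order: Si < S < K < O.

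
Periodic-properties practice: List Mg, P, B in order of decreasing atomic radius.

Mg > P > B

B is in period 2, group 13; Mg is in period 3, group 2; P is in period 3, group 15.
Atomic radius shrinks across a period as nuclear charge pulls the same shell inward, and grows down a group as new shells are added.
These span different periods and groups, so the two trends combine.
P > B: the two effects oppose for this pair; the down-group effect wins (111 vs 85 pm).
Mg > P: Mg lies to the left of P in period 3, so the across-period effect alone puts Mg larger.
Approximate values (pm): B 85, Mg 139, P 111.
So from largest to smallest: Mg > P > B.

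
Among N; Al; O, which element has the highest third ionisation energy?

IE_3 is the cost of taking one more electron from the +2 cation: N²⁺ still has 3 valence electrons; Al²⁺ still has 1 valence electron; O²⁺ still has 4 valence electrons.
All are still removing valence electrons, so compare the +2 ions as you would atoms: IE_3 generally rises across a period (higher Z_eff) and falls down a group (larger shell), subject to the usual subshell exceptions.
Valence configurations: N²⁺ [He]2s²2p¹, Al²⁺ [Ne]3s¹, O²⁺ [He]2s²2p².
Tabulated IE_3 (kJ/mol): N 4578, Al 2745, O 5300.
Hence IE_3: Al < N < O.

O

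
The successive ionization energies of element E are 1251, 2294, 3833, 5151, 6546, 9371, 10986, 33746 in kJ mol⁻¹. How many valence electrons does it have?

Look for the largest jump between consecutive ionization energies: IE8/IE7 ≈ 3.1, far larger than any earlier ratio.
That jump marks the point where a core electron is being removed. So the atom has 7 valence electrons.

7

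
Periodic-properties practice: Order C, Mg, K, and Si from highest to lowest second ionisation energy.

Consider each +1 ion: C⁺ still has 3 valence electrons; Mg⁺ still has 1 valence electron; K⁺ is the bare [Ar] core; Si⁺ still has 3 valence electrons.
Core electrons are held far more tightly than valence electrons, so K tops the IE_2 order.
Valence configurations: C⁺ [He]2s²2p¹, Mg⁺ [Ne]3s¹, Si⁺ [Ne]3s²3p¹.
Tabulated IE_2 (kJ/mol): C 2353, Mg 1451, K 3052, Si 1577.
Putting it together, IE_2: Mg < Si < C < K.

K > C > Si > Mg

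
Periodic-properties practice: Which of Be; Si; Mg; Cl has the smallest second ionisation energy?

Mg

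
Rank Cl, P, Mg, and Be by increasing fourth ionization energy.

P < Cl < Mg < Be

Consider each +3 ion: Cl³⁺ still has 4 valence electrons; P³⁺ still has 2 valence electrons; Mg³⁺ is already 1 electron into the core; Be³⁺ is already 1 electron into the core.
Breaking into a closed-shell core is much more expensive than removing a leftover valence electron — Mg and Be have the largest IE_4 here.
Valence configurations: Cl³⁺ [Ne]3s²3p², P³⁺ [Ne]3s².
Tabulated IE_4 (kJ/mol): Cl 5159, P 4964, Mg 10543, Be 21007.
So the fourth ionization energies run P < Cl < Mg < Be.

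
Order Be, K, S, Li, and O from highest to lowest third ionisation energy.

Be, Li, O, K, S

IE_3 is the cost of taking one more electron from the +2 cation: Be²⁺ is the bare [He] core; K²⁺ is already 1 electron into the core; S²⁺ still has 4 valence electrons; Li²⁺ is already 1 electron into the core; O²⁺ still has 4 valence electrons.
Usually core removal costs more than valence removal, but here the competition is close: a tightly held n=2 valence electron can cost more to remove than an n=3 core electron, so the actual values have to decide it.
Valence configurations: S²⁺ [Ne]3s²3p², O²⁺ [He]2s²2p².
Approximate IE_3 values (kJ/mol): Be 14849, K 4420, S 3357, Li 11815, O 5300.
Hence IE_3: S < K < O < Li < Be.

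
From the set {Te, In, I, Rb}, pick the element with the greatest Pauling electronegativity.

I

Rb is in period 5, group 1; In is in period 5, group 13; Te is in period 5, group 16; I is in period 5, group 17.
EN rises left→right (higher Z_eff, smaller atoms) and falls top→bottom (larger, more shielded atoms).
All lie in period 5, so electronegativity increases left to right.
The greatest Pauling electronegativity among these belongs to I.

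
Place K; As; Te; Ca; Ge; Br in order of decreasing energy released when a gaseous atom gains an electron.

Br, Te, Ge, As, K, Ca

K is in period 4, group 1; Ca is in period 4, group 2; Ge is in period 4, group 14; As is in period 4, group 15; Br is in period 4, group 17; Te is in period 5, group 16.
Atoms with high Z_eff and room in the valence shell (especially the halogens) have the most exothermic electron affinities.
Here both period and group differ, so the two effects have to be weighed against each other.
K > Ca: this pair runs against the simple trend — see the exception note.
As > K: As lies to the right of K in period 4, so the across-period effect alone puts As higher.
Ge > As: this pair runs against the simple trend — see the exception note.
Te > Ge: the two effects oppose for this pair; the across-period effect wins (190 vs 119 kJ/mol).
Br > Te: both effects reinforce here, so Br is clearly the higher of the two.
Note the exception: K has a higher electron affinity than Ca, contrary to the simple trend — adding an electron to Ca (ns²) has to open a new, higher-energy np subshell, which is unfavourable.
Note the exception: Ge has a higher electron affinity than As, contrary to the simple trend — adding an electron to As's half-filled 4p³ is unfavourable, so Ge (4p²) has the more exothermic EA.
For reference (kJ/mol): K 48, Ca 2, Ge 119, As 78, Br 325, Te 190.
So from highest to lowest: Br > Te > Ge > As > K > Ca.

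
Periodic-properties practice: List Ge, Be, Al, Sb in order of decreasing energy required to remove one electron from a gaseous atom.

Be is in period 2, group 2; Al is in period 3, group 13; Ge is in period 4, group 14; Sb is in period 5, group 15.
First ionization energy rises across a period (greater Z_eff holds electrons more tightly) and falls down a group (valence electrons are farther from the nucleus).
These sit on a diagonal, where the across-period and down-group effects partly cancel.
Ge > Al: the two effects oppose for this pair; the across-period effect wins (762 vs 578 kJ/mol).
Sb > Ge: period and group pull opposite ways; the across-period shift dominates (831 vs 762 kJ/mol).
Be > Sb: the two effects oppose for this pair; the down-group effect wins (900 vs 831 kJ/mol).
For reference (kJ/mol): Be 900, Al 578, Ge 762, Sb 831.
So from highest to lowest: Be > Sb > Ge > Al.

Be > Sb > Ge > Al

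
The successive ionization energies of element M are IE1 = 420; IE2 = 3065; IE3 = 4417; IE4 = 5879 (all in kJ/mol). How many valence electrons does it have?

Look for the largest jump between consecutive ionization energies: IE2/IE1 ≈ 7.3, far larger than any earlier ratio.
That jump marks the point where a core electron is being removed. So the atom has 1 valence electron.

1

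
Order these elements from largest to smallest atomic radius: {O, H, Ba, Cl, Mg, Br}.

H is in period 1, group 1; O is in period 2, group 16; Mg is in period 3, group 2; Cl is in period 3, group 17; Br is in period 4, group 17; Ba is in period 6, group 2.
Moving right in a period, electrons are added to the same shell under a stronger nuclear pull, so atoms get smaller; moving down, a new shell is opened and atoms get larger.
Here both period and group differ, so the two effects have to be weighed against each other.
O > H: period and group pull opposite ways; the down-group shift dominates (63 vs 32 pm).
Cl > O: the two effects oppose for this pair; the down-group effect wins (99 vs 63 pm).
Br > Cl: Br sits below Cl in group 17, so the down-group effect alone puts Br larger.
Mg > Br: the two effects oppose for this pair; the across-period effect wins (139 vs 114 pm).
Ba > Mg: Ba sits below Mg in group 2, so the down-group effect alone puts Ba larger.
Tabulated atomic radius (pm): H 32, O 63, Mg 139, Cl 99, Br 114, Ba 196.
So from largest to smallest: Ba > Mg > Br > Cl > O > H.

Ba, Mg, Br, Cl, O, H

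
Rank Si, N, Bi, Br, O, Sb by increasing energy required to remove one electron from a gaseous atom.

N is in period 2, group 15; O is in period 2, group 16; Si is in period 3, group 14; Br is in period 4, group 17; Sb is in period 5, group 15; Bi is in period 6, group 15.
Removing the outermost electron gets harder across a period and easier down a group.
Here both period and group differ, so the two effects have to be weighed against each other.
Si > Bi: period and group pull opposite ways; the down-group shift dominates (786 vs 703 kJ/mol).
Sb > Si: the two effects oppose for this pair; the across-period effect wins (831 vs 786 kJ/mol).
Br > Sb: both effects reinforce here, so Br is clearly the higher of the two.
O > Br: the two effects oppose for this pair; the down-group effect wins (1314 vs 1140 kJ/mol).
N > O: this pair runs against the simple trend — see the exception note.
Note the exception: N has a higher first ionization energy than O, contrary to the simple trend — pairing an electron in O's 2p⁴ costs repulsion energy, so O ionizes more easily than half-filled N (2p³).
Approximate values (kJ/mol): N 1402, O 1314, Si 786, Br 1140, Sb 831, Bi 703.
So from lowest to highest: Bi < Si < Sb < Br < O < N.

Bi < Si < Sb < Br < O < N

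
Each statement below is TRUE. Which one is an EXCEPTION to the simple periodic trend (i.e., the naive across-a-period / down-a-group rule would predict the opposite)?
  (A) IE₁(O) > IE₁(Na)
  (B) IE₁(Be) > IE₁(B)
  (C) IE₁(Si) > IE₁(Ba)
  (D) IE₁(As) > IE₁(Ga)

(B)

The general trend: first ionization energy increases across a period and decreases down a group.
(A) O (period 2, group 16) vs Na (period 3, group 1): the stated order agrees with the simple trend.
(B) Be (period 2, group 2) vs B (period 2, group 13): the stated order contradicts the simple trend.
(C) Si (period 3, group 14) vs Ba (period 6, group 2): the stated order agrees with the simple trend.
(D) As (period 4, group 15) vs Ga (period 4, group 13): the stated order agrees with the simple trend.
The exception is (B): removing B's lone 2p electron is easier than breaking Be's filled 2s².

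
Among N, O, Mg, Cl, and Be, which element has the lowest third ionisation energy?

After 2 electrons have been removed, what remains? N²⁺ still has 3 valence electrons; O²⁺ still has 4 valence electrons; Mg²⁺ is the bare [Ne] core; Cl²⁺ still has 5 valence electrons; Be²⁺ is the bare [He] core.
Core electrons are held far more tightly than valence electrons, so Mg and Be top the IE_3 order.
Valence configurations: N²⁺ [He]2s²2p¹, O²⁺ [He]2s²2p², Cl²⁺ [Ne]3s²3p³.
The numbers (kJ/mol): N 4578, O 5300, Mg 7733, Cl 3822, Be 14849.
Hence IE_3: Cl < N < O < Mg < Be.

Cl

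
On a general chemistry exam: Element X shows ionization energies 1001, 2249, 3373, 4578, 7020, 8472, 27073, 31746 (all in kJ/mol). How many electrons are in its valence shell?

6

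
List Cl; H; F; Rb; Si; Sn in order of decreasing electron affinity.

Cl > F > Si > Sn > H > Rb

Atoms with high Z_eff and room in the valence shell (especially the halogens) have the most exothermic electron affinities.
Here both period and group differ, so the two effects have to be weighed against each other.
H > Rb: they share group 1; the group trend gives H the larger value.
Sn > H: the two effects oppose for this pair; the across-period effect wins (107 vs 73 kJ/mol).
Si > Sn: they share group 14; the group trend gives Si the larger value.
F > Si: relative to Si, both the across-period and down-group shifts push F's electron affinity up.
Cl > F: this pair runs against the simple trend — see the exception note.
Note the exception: Cl has a higher electron affinity than F, contrary to the simple trend — F's small 2p subshell makes the incoming electron feel strong e⁻–e⁻ repulsion, so Cl actually releases more energy on gaining an electron.
For reference (kJ/mol): H 73, F 328, Si 134, Cl 349, Rb 47, Sn 107.
So from highest to lowest: Cl > F > Si > Sn > H > Rb.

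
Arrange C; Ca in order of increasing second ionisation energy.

Ca < C

Consider each +1 ion: C⁺ still has 3 valence electrons; Ca⁺ still has 1 valence electron.
All are still removing valence electrons, so compare the +1 ions as you would atoms: IE_2 generally rises across a period (higher Z_eff) and falls down a group (larger shell), subject to the usual subshell exceptions.
Valence configurations: C⁺ [He]2s²2p¹, Ca⁺ [Ar]4s¹.
The numbers (kJ/mol): C 2353, Ca 1145.
So the second ionization energies run Ca < C.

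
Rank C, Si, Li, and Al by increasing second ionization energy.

Si < Al < C < Li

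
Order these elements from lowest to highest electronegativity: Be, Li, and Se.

Electronegativity increases across a period and decreases down a group, tracking effective nuclear charge and atomic size.
These span different periods and groups, so the two trends combine.
Be > Li: both are in period 2; the period trend gives Be the larger value.
Se > Be: period and group pull opposite ways; the across-period shift dominates (2.55 vs 1.57).
For reference (Pauling): Li 0.98, Be 1.57, Se 2.55.
So from lowest to highest: Li < Be < Se.

Li < Be < Se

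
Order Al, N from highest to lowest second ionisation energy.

N, Al

After 1 electron has been removed, what remains? Al⁺ still has 2 valence electrons; N⁺ still has 4 valence electrons.
All are still removing valence electrons, so compare the +1 ions as you would atoms: IE_2 generally rises across a period (higher Z_eff) and falls down a group (larger shell), subject to the usual subshell exceptions.
Valence configurations: Al⁺ [Ne]3s², N⁺ [He]2s²2p².
The numbers (kJ/mol): Al 1817, N 2856.
Overall IE_2 order: Al < N.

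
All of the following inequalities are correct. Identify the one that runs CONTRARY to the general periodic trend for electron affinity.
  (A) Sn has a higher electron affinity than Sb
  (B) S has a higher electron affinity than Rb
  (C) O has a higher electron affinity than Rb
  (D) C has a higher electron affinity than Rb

The general trend: electron affinity increases across a period and decreases down a group.
(A) Sn (period 5, group 14) vs Sb (period 5, group 15): the stated order contradicts the simple trend.
(B) S (period 3, group 16) vs Rb (period 5, group 1): the stated order agrees with the simple trend.
(C) O (period 2, group 16) vs Rb (period 5, group 1): the stated order agrees with the simple trend.
(D) C (period 2, group 14) vs Rb (period 5, group 1): the stated order agrees with the simple trend.
The exception is (A): adding an electron to Sb's half-filled 5p³ is unfavourable, so Sn has the more exothermic EA.

(A)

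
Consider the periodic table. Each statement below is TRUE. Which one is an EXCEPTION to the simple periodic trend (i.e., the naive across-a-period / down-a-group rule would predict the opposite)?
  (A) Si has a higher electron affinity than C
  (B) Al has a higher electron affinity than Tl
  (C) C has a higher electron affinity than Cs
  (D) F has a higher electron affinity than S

(A)

The general trend: electron affinity increases across a period and decreases down a group.
(A) Si (period 3, group 14) vs C (period 2, group 14): the stated order contradicts the simple trend.
(B) Al (period 3, group 13) vs Tl (period 6, group 13): the stated order agrees with the simple trend.
(C) C (period 2, group 14) vs Cs (period 6, group 1): the stated order agrees with the simple trend.
(D) F (period 2, group 17) vs S (period 3, group 16): the stated order agrees with the simple trend.
The exception is (A): Si's larger, more diffuse 3p orbitals accept an added electron slightly more readily than C's compact 2p.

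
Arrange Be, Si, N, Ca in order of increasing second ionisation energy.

Ca < Si < Be < N

Consider each +1 ion: Be⁺ still has 1 valence electron; Si⁺ still has 3 valence electrons; N⁺ still has 4 valence electrons; Ca⁺ still has 1 valence electron.
All are still removing valence electrons, so compare the +1 ions as you would atoms: IE_2 generally rises across a period (higher Z_eff) and falls down a group (larger shell), subject to the usual subshell exceptions.
Valence configurations: Be⁺ [He]2s¹, Si⁺ [Ne]3s²3p¹, N⁺ [He]2s²2p², Ca⁺ [Ar]4s¹.
The numbers (kJ/mol): Be 1757, Si 1577, N 2856, Ca 1145.
Putting it together, IE_2: Ca < Si < Be < N.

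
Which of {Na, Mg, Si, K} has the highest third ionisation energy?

Mg

IE_3 is the cost of taking one more electron from the +2 cation: Na²⁺ is already 1 electron into the core; Mg²⁺ is the bare [Ne] core; Si²⁺ still has 2 valence electrons; K²⁺ is already 1 electron into the core.
Core electrons are held far more tightly than valence electrons, so K, Na and Mg top the IE_3 order.
Approximate IE_3 values (kJ/mol): Na 6910, Mg 7733, Si 3232, K 4420.
Hence IE_3: Si < K < Na < Mg.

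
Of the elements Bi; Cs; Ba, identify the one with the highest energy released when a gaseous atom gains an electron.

Bi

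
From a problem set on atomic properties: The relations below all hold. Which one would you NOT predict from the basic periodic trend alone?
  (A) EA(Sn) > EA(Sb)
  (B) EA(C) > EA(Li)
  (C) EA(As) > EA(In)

The general trend: electron affinity increases across a period and decreases down a group.
(A) Sn (period 5, group 14) vs Sb (period 5, group 15): the stated order contradicts the simple trend.
(B) C (period 2, group 14) vs Li (period 2, group 1): the stated order agrees with the simple trend.
(C) As (period 4, group 15) vs In (period 5, group 13): the stated order agrees with the simple trend.
The exception is (A): adding an electron to Sb's half-filled 5p³ is unfavourable, so Sn has the more exothermic EA.

(A)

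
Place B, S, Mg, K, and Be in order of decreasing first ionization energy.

S > Be > B > Mg > K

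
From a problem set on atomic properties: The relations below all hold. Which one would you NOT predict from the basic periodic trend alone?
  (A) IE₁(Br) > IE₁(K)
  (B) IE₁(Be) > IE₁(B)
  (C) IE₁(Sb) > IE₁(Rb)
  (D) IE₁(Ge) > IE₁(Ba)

(B)

The general trend: first ionisation energy increases across a period and decreases down a group.
(A) Br (period 4, group 17) vs K (period 4, group 1): the stated order agrees with the simple trend.
(B) Be (period 2, group 2) vs B (period 2, group 13): the stated order contradicts the simple trend.
(C) Sb (period 5, group 15) vs Rb (period 5, group 1): the stated order agrees with the simple trend.
(D) Ge (period 4, group 14) vs Ba (period 6, group 2): the stated order agrees with the simple trend.
The exception is (B): removing B's lone 2p electron is easier than breaking Be's filled 2s².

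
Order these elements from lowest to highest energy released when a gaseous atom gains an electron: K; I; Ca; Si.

Ca < K < Si < I

Adding an electron releases more energy for atoms nearer the top right (short of the noble gases).
Here both period and group differ, so the two effects have to be weighed against each other.
K > Ca: this pair runs against the simple trend — see the exception note.
Si > K: both effects reinforce here, so Si is clearly the higher of the two.
I > Si: the two effects oppose for this pair; the across-period effect wins (295 vs 134 kJ/mol).
Note the exception: K has a higher electron affinity than Ca, contrary to the simple trend — adding an electron to Ca (ns²) has to open a new, higher-energy np subshell, which is unfavourable.
Tabulated electron affinity (kJ/mol): Si 134, K 48, Ca 2, I 295.
So from lowest to highest: Ca < K < Si < I.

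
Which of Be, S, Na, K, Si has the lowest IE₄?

Si

IE_4 is the cost of taking one more electron from the +3 cation: Be³⁺ is already 1 electron into the core; S³⁺ still has 3 valence electrons; Na³⁺ is already 2 electrons into the core; K³⁺ is already 2 electrons into the core; Si³⁺ still has 1 valence electron.
Breaking into a closed-shell core is much more expensive than removing a leftover valence electron — K, Na and Be have the largest IE_4 here.
Valence configurations: S³⁺ [Ne]3s²3p¹, Si³⁺ [Ne]3s¹.
Tabulated IE_4 (kJ/mol): Be 21007, S 4556, Na 9543, K 5877, Si 4356.
Overall IE_4 order: Si < S < K < Na < Be.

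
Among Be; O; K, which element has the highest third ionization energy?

Consider each +2 ion: Be²⁺ is the bare [He] core; O²⁺ still has 4 valence electrons; K²⁺ is already 1 electron into the core.
Usually core removal costs more than valence removal, but here the competition is close: a tightly held n=2 valence electron can cost more to remove than an n=3 core electron, so the actual values have to decide it.
The numbers (kJ/mol): Be 14849, O 5300, K 4420.
Overall IE_3 order: K < O < Be.

Be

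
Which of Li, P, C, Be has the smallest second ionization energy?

Be

Consider each +1 ion: Li⁺ is the bare [He] core; P⁺ still has 4 valence electrons; C⁺ still has 3 valence electrons; Be⁺ still has 1 valence electron.
Breaking into a closed-shell core is much more expensive than removing a leftover valence electron — Li has the largest IE_2 here.
Valence configurations: P⁺ [Ne]3s²3p², C⁺ [He]2s²2p¹, Be⁺ [He]2s¹.
Approximate IE_2 values (kJ/mol): Li 7298, P 1907, C 2353, Be 1757.
Hence IE_2: Be < P < C < Li.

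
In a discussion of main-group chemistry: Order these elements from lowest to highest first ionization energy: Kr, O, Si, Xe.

Si < Xe < O < Kr

O is in period 2, group 16; Si is in period 3, group 14; Kr is in period 4, group 18; Xe is in period 5, group 18.
Removing the outermost electron gets harder across a period and easier down a group.
Here both period and group differ, so the two effects have to be weighed against each other.
Xe > Si: period and group pull opposite ways; the across-period shift dominates (1170 vs 786 kJ/mol).
O > Xe: period and group pull opposite ways; the down-group shift dominates (1314 vs 1170 kJ/mol).
Kr > O: period and group pull opposite ways; the across-period shift dominates (1351 vs 1314 kJ/mol).
Tabulated first ionization energy (kJ/mol): O 1314, Si 786, Kr 1351, Xe 1170.
So from lowest to highest: Si < Xe < O < Kr.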